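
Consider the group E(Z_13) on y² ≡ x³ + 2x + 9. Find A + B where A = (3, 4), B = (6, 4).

(3, 4) + (6, 4). λ = (4 - 4)/(6 - 3) ≡ 0/3 mod 13. 3⁻¹ ≡ 9 (mod 13), so λ ≡ 0.
  x = λ² - 3 - 6 = 0 - 9 ≡ 4; y = λ·(3 - 4) - 4 ≡ 9. → (4, 9)

(4, 9)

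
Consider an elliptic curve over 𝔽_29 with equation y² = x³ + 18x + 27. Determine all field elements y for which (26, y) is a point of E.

x³ + 18x + 27 = 18071 ≡ 4 (mod 29).
Square roots of 4 mod 29: 2 and 27 (since 2² = 4 ≡ 4).

2, 27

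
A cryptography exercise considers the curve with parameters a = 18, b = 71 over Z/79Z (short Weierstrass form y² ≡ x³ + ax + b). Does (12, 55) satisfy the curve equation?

no

y² = 55² ≡ 23; x³ + 18x + 71 = 2015 ≡ 40 (mod 79). 23 ≠ 40.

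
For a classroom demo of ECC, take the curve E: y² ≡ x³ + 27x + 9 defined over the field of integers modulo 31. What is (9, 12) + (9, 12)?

(2, 28)

tangent at (9, 12): λ = (3·9² + 27)/(2·12) ≡ 22/24. 24⁻¹ ≡ 22 (mod 31), so λ ≡ 22·22 ≡ 19.
  x = λ² - 9 - 9 = 361 - 18 ≡ 2; y = λ·(9 - 2) - 12 ≡ 28. → (2, 28)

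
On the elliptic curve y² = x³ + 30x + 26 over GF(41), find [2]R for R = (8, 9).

tangent at (8, 9): λ = (3·8² + 30)/(2·9) ≡ 17/18. 18⁻¹ ≡ 16 (mod 41), so λ ≡ 17·16 ≡ 26.
  x = λ² - 8 - 8 = 676 - 16 ≡ 4; y = λ·(8 - 4) - 9 ≡ 13. → (4, 13)

(4, 13)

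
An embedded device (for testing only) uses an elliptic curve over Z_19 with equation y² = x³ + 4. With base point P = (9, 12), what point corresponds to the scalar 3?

Repeated addition: build up to 3P.
2P: tangent at (9, 12): λ = (3·9² + 0)/(2·12) ≡ 15/5. 5⁻¹ ≡ 4 (mod 19), so λ ≡ 15·4 ≡ 3.
  x = λ² - 9 - 9 = 9 - 18 ≡ 10; y = λ·(9 - 10) - 12 ≡ 4. → (10, 4)
3P: (10, 4) + (9, 12). λ = (12 - 4)/(9 - 10) ≡ 8/18 mod 19. 18⁻¹ ≡ 18 (mod 19) since 18·18 = 324 ≡ 1, so λ ≡ 11.
  x = λ² - 10 - 9 = 121 - 19 ≡ 7; y = λ·(10 - 7) - 4 ≡ 10. → (7, 10)

(7, 10)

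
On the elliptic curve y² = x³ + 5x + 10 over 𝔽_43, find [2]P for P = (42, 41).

tangent at (42, 41): λ = (3·42² + 5)/(2·41) ≡ 8/39. 39⁻¹ ≡ 32 (mod 43) since 39·32 = 1248 ≡ 1, so λ ≡ 8·32 ≡ 41.
  x = λ² - 42 - 42 = 1681 - 84 ≡ 6; y = λ·(42 - 6) - 41 ≡ 16. → (6, 16)

(6, 16)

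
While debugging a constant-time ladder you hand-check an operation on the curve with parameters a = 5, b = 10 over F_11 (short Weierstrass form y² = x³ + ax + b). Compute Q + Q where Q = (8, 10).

tangent at (8, 10): λ = (3·8² + 5)/(2·10) ≡ 10/9. 9⁻¹ ≡ 5 (mod 11) since 9·5 = 45 ≡ 1, so λ ≡ 10·5 ≡ 6.
  x = λ² - 8 - 8 = 36 - 16 ≡ 9; y = λ·(8 - 9) - 10 ≡ 6. → (9, 6)

(9, 6)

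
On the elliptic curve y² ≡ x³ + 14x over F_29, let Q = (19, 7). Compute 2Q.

tangent at (19, 7): λ = (3·19² + 14)/(2·7) ≡ 24/14. 14⁻¹ ≡ 27 (mod 29) since 14·27 = 378 ≡ 1, so λ ≡ 24·27 ≡ 10.
  x = λ² - 19 - 19 = 100 - 38 ≡ 4; y = λ·(19 - 4) - 7 ≡ 27. → (4, 27)

(4, 27)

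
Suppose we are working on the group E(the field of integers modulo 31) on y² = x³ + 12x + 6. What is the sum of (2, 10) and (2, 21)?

The two points share x = 2 and their y-coordinates satisfy 10 + 21 ≡ 0 (mod 31), so they are inverses. Their sum is O.

O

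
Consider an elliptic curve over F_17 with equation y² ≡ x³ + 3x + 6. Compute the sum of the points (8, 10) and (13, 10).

(8, 10) + (13, 10). λ = (10 - 10)/(13 - 8) ≡ 0/5 mod 17. 5⁻¹ ≡ 7 (mod 17) since 5·7 = 35 ≡ 1, so λ ≡ 0.
  x = λ² - 8 - 13 = 0 - 21 ≡ 13; y = λ·(8 - 13) - 10 ≡ 7. → (13, 7)

(13, 7)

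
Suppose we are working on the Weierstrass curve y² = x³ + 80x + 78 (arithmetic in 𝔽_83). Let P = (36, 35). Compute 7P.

Double-and-add on 7 = (111)₂. Start with P = (36, 35) for the leading 1-bit.
double: tangent at (36, 35): λ = (3·36² + 80)/(2·35) ≡ 67/70. 70⁻¹ ≡ 51 (mod 83) since 70·51 = 3570 ≡ 1, so λ ≡ 67·51 ≡ 14.
  x = λ² - 36 - 36 = 196 - 72 ≡ 41; y = λ·(36 - 41) - 35 ≡ 61. → (41, 61)
add P: (41, 61) + (36, 35). λ = (35 - 61)/(36 - 41) ≡ 57/78 mod 83. 78⁻¹ ≡ 33 (mod 83) since 78·33 = 2574 ≡ 1, so λ ≡ 55.
  x = λ² - 41 - 36 = 3025 - 77 ≡ 43; y = λ·(41 - 43) - 61 ≡ 78. → (43, 78)
double: tangent at (43, 78): λ = (3·43² + 80)/(2·78) ≡ 66/73. 73⁻¹ ≡ 58 (mod 83) since 73·58 = 4234 ≡ 1, so λ ≡ 66·58 ≡ 10.
  x = λ² - 43 - 43 = 100 - 86 ≡ 14; y = λ·(43 - 14) - 78 ≡ 46. → (14, 46)
add P: (14, 46) + (36, 35). λ = (35 - 46)/(36 - 14) ≡ 72/22 mod 83. 22⁻¹ ≡ 34 (mod 83) since 22·34 = 748 ≡ 1, so λ ≡ 41.
  x = λ² - 14 - 36 = 1681 - 50 ≡ 54; y = λ·(14 - 54) - 46 ≡ 57. → (54, 57)

(54, 57)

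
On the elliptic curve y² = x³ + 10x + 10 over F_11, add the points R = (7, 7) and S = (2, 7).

(7, 7) + (2, 7). λ = (7 - 7)/(2 - 7) ≡ 0/6 mod 11. 6⁻¹ ≡ 2 (mod 11), so λ ≡ 0.
  x = λ² - 7 - 2 = 0 - 9 ≡ 2; y = λ·(7 - 2) - 7 ≡ 4. → (2, 4)

(2, 4)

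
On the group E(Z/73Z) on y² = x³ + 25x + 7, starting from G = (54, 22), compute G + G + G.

Repeated addition: build up to 3G.
2G: tangent at (54, 22): λ = (3·54² + 25)/(2·22) ≡ 13/44. 44⁻¹ ≡ 5 (mod 73) since 44·5 = 220 ≡ 1, so λ ≡ 13·5 ≡ 65.
  x = λ² - 54 - 54 = 4225 - 108 ≡ 29; y = λ·(54 - 29) - 22 ≡ 70. → (29, 70)
3G: (29, 70) + (54, 22). λ = (22 - 70)/(54 - 29) ≡ 25/25 mod 73. 25⁻¹ ≡ 38 (mod 73) since 25·38 = 950 ≡ 1, so λ ≡ 1.
  x = λ² - 29 - 54 = 1 - 83 ≡ 64; y = λ·(29 - 64) - 70 ≡ 41. → (64, 41)

(64, 41)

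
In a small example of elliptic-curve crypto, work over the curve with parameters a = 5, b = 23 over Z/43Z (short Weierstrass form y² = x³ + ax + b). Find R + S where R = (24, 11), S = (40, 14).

(24, 11) + (40, 14). λ = (14 - 11)/(40 - 24) ≡ 3/16 mod 43. 16⁻¹ ≡ 35 (mod 43), so λ ≡ 19.
  x = λ² - 24 - 40 = 361 - 64 ≡ 39; y = λ·(24 - 39) - 11 ≡ 5. → (39, 5)

(39, 5)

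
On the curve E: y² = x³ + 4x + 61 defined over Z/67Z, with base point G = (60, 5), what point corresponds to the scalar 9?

(61, 42)

Double-and-add on 9 = (1001)₂. Start with G = (60, 5) for the leading 1-bit.
double: tangent at (60, 5): λ = (3·60² + 4)/(2·5) ≡ 17/10. 10⁻¹ ≡ 47 (mod 67) since 10·47 = 470 ≡ 1, so λ ≡ 17·47 ≡ 62.
  x = λ² - 60 - 60 = 3844 - 120 ≡ 39; y = λ·(60 - 39) - 5 ≡ 24. → (39, 24)
double: tangent at (39, 24): λ = (3·39² + 4)/(2·24) ≡ 11/48. 48⁻¹ ≡ 7 (mod 67), so λ ≡ 11·7 ≡ 10.
  x = λ² - 39 - 39 = 100 - 78 ≡ 22; y = λ·(39 - 22) - 24 ≡ 12. → (22, 12)
double: tangent at (22, 12): λ = (3·22² + 4)/(2·12) ≡ 49/24. 24⁻¹ ≡ 14 (mod 67), so λ ≡ 49·14 ≡ 16.
  x = λ² - 22 - 22 = 256 - 44 ≡ 11; y = λ·(22 - 11) - 12 ≡ 30. → (11, 30)
add G: (11, 30) + (60, 5). λ = (5 - 30)/(60 - 11) ≡ 42/49 mod 67. 49⁻¹ ≡ 26 (mod 67), so λ ≡ 20.
  x = λ² - 11 - 60 = 400 - 71 ≡ 61; y = λ·(11 - 61) - 30 ≡ 42. → (61, 42)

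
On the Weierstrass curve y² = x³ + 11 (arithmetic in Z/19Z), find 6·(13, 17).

O

Write P = (13, 17).
Double-and-add on 6 = (110)₂. Start with P = (13, 17) for the leading 1-bit.
double: tangent at (13, 17): λ = (3·13² + 0)/(2·17) ≡ 13/15. 15⁻¹ ≡ 14 (mod 19), so λ ≡ 13·14 ≡ 11.
  x = λ² - 13 - 13 = 121 - 26 ≡ 0; y = λ·(13 - 0) - 17 ≡ 12. → (0, 12)
add P: (0, 12) + (13, 17). λ = (17 - 12)/(13 - 0) ≡ 5/13 mod 19. 13⁻¹ ≡ 3 (mod 19), so λ ≡ 15.
  x = λ² - 0 - 13 = 225 - 13 ≡ 3; y = λ·(0 - 3) - 12 ≡ 0. → (3, 0)
double: (3, 0) + (3, 0): same x and y₁ ≡ -y₂, so the sum is O.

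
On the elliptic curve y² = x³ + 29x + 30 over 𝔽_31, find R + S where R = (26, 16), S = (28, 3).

(26, 16) + (28, 3). λ = (3 - 16)/(28 - 26) ≡ 18/2 mod 31. 2⁻¹ ≡ 16 (mod 31), so λ ≡ 9.
  x = λ² - 26 - 28 = 81 - 54 ≡ 27; y = λ·(26 - 27) - 16 ≡ 6. → (27, 6)

(27, 6)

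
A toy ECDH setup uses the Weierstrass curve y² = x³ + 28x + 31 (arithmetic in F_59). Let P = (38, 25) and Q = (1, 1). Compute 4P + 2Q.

First 4P:
Double-and-add on 4 = (100)₂. Start with P = (38, 25) for the leading 1-bit.
double: tangent at (38, 25): λ = (3·38² + 28)/(2·25) ≡ 53/50. 50⁻¹ ≡ 13 (mod 59), so λ ≡ 53·13 ≡ 40.
  x = λ² - 38 - 38 = 1600 - 76 ≡ 49; y = λ·(38 - 49) - 25 ≡ 7. → (49, 7)
double: tangent at (49, 7): λ = (3·49² + 28)/(2·7) ≡ 33/14. 14⁻¹ ≡ 38 (mod 59), so λ ≡ 33·38 ≡ 15.
  x = λ² - 49 - 49 = 225 - 98 ≡ 9; y = λ·(49 - 9) - 7 ≡ 3. → (9, 3)
4P = (9, 3).
Next 2Q:
Repeated addition: build up to 2Q.
2Q: tangent at (1, 1): λ = (3·1² + 28)/(2·1) ≡ 31/2. 2⁻¹ ≡ 30 (mod 59), so λ ≡ 31·30 ≡ 45.
  x = λ² - 1 - 1 = 2025 - 2 ≡ 17; y = λ·(1 - 17) - 1 ≡ 46. → (17, 46)
2Q = (17, 46).
Finally 4P + 2Q:
(9, 3) + (17, 46). λ = (46 - 3)/(17 - 9) ≡ 43/8 mod 59. 8⁻¹ ≡ 37 (mod 59), so λ ≡ 57.
  x = λ² - 9 - 17 = 3249 - 26 ≡ 37; y = λ·(9 - 37) - 3 ≡ 53. → (37, 53)

(37, 53)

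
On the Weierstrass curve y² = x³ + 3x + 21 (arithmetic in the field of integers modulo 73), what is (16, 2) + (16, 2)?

tangent at (16, 2): λ = (3·16² + 3)/(2·2) ≡ 41/4. 4⁻¹ ≡ 55 (mod 73), so λ ≡ 41·55 ≡ 65.
  x = λ² - 16 - 16 = 4225 - 32 ≡ 32; y = λ·(16 - 32) - 2 ≡ 53. → (32, 53)

(32, 53)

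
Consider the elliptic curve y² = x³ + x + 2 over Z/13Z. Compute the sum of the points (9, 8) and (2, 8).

(9, 8) + (2, 8). λ = (8 - 8)/(2 - 9) ≡ 0/6 mod 13. 6⁻¹ ≡ 11 (mod 13) since 6·11 = 66 ≡ 1, so λ ≡ 0.
  x = λ² - 9 - 2 = 0 - 11 ≡ 2; y = λ·(9 - 2) - 8 ≡ 5. → (2, 5)

(2, 5)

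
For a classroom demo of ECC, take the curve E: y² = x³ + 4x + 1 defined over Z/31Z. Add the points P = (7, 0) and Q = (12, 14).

(7, 0) + (12, 14). λ = (14 - 0)/(12 - 7) ≡ 14/5 mod 31. 5⁻¹ ≡ 25 (mod 31), so λ ≡ 9.
  x = λ² - 7 - 12 = 81 - 19 ≡ 0; y = λ·(7 - 0) - 0 ≡ 1. → (0, 1)

(0, 1)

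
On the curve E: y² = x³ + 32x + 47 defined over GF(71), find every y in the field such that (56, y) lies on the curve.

x³ + 32x + 47 = 177455 ≡ 26 (mod 71).
26 is a non-residue mod 71; no y exists.

none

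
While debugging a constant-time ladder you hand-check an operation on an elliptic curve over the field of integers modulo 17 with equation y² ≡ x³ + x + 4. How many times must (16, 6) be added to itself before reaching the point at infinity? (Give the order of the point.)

2P: tangent at (16, 6): λ = (3·16² + 1)/(2·6) ≡ 4/12. 12⁻¹ ≡ 10 (mod 17), so λ ≡ 4·10 ≡ 6.
  x = λ² - 16 - 16 = 36 - 32 ≡ 4; y = λ·(16 - 4) - 6 ≡ 15. → (4, 15)
3P: (4, 15) + (16, 6). λ = (6 - 15)/(16 - 4) ≡ 8/12 mod 17. 12⁻¹ ≡ 10 (mod 17), so λ ≡ 12.
  x = λ² - 4 - 16 = 144 - 20 ≡ 5; y = λ·(4 - 5) - 15 ≡ 7. → (5, 7)
4P: (5, 7) + (16, 6). λ = (6 - 7)/(16 - 5) ≡ 16/11 mod 17. 11⁻¹ ≡ 14 (mod 17), so λ ≡ 3.
  x = λ² - 5 - 16 = 9 - 21 ≡ 5; y = λ·(5 - 5) - 7 ≡ 10. → (5, 10)
5P: (5, 10) + (16, 6). λ = (6 - 10)/(16 - 5) ≡ 13/11 mod 17. 11⁻¹ ≡ 14 (mod 17) since 11·14 = 154 ≡ 1, so λ ≡ 12.
  x = λ² - 5 - 16 = 144 - 21 ≡ 4; y = λ·(5 - 4) - 10 ≡ 2. → (4, 2)
6P: (4, 2) + (16, 6). λ = (6 - 2)/(16 - 4) ≡ 4/12 mod 17. 12⁻¹ ≡ 10 (mod 17), so λ ≡ 6.
  x = λ² - 4 - 16 = 36 - 20 ≡ 16; y = λ·(4 - 16) - 2 ≡ 11. → (16, 11)
7P: (16, 11) + (16, 6): same x and y₁ ≡ -y₂, so the sum is the point at infinity.
7P = the point at infinity, so the order is 7.

7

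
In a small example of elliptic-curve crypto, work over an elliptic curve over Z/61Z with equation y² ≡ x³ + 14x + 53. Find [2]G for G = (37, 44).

(49, 29)

tangent at (37, 44): λ = (3·37² + 14)/(2·44) ≡ 34/27. 27⁻¹ ≡ 52 (mod 61), so λ ≡ 34·52 ≡ 60.
  x = λ² - 37 - 37 = 3600 - 74 ≡ 49; y = λ·(37 - 49) - 44 ≡ 29. → (49, 29)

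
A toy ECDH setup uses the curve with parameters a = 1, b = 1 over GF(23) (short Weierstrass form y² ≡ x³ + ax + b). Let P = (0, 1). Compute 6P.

(7, 11)

Repeated addition: build up to 6P.
2P: tangent at (0, 1): λ = (3·0² + 1)/(2·1) ≡ 1/2. 2⁻¹ ≡ 12 (mod 23), so λ ≡ 1·12 ≡ 12.
  x = λ² - 0 - 0 = 144 - 0 ≡ 6; y = λ·(0 - 6) - 1 ≡ 19. → (6, 19)
3P: (6, 19) + (0, 1). λ = (1 - 19)/(0 - 6) ≡ 5/17 mod 23. 17⁻¹ ≡ 19 (mod 23), so λ ≡ 3.
  x = λ² - 6 - 0 = 9 - 6 ≡ 3; y = λ·(6 - 3) - 19 ≡ 13. → (3, 13)
4P: (3, 13) + (0, 1). λ = (1 - 13)/(0 - 3) ≡ 11/20 mod 23. 20⁻¹ ≡ 15 (mod 23), so λ ≡ 4.
  x = λ² - 3 - 0 = 16 - 3 ≡ 13; y = λ·(3 - 13) - 13 ≡ 16. → (13, 16)
5P: (13, 16) + (0, 1). λ = (1 - 16)/(0 - 13) ≡ 8/10 mod 23. 10⁻¹ ≡ 7 (mod 23), so λ ≡ 10.
  x = λ² - 13 - 0 = 100 - 13 ≡ 18; y = λ·(13 - 18) - 16 ≡ 3. → (18, 3)
6P: (18, 3) + (0, 1). λ = (1 - 3)/(0 - 18) ≡ 21/5 mod 23. 5⁻¹ ≡ 14 (mod 23), so λ ≡ 18.
  x = λ² - 18 - 0 = 324 - 18 ≡ 7; y = λ·(18 - 7) - 3 ≡ 11. → (7, 11)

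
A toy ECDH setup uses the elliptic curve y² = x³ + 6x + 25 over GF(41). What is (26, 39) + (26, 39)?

tangent at (26, 39): λ = (3·26² + 6)/(2·39) ≡ 25/37. 37⁻¹ ≡ 10 (mod 41), so λ ≡ 25·10 ≡ 4.
  x = λ² - 26 - 26 = 16 - 52 ≡ 5; y = λ·(26 - 5) - 39 ≡ 4. → (5, 4)

(5, 4)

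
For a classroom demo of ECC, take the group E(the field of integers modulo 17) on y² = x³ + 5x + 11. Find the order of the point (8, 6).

2P: tangent at (8, 6): λ = (3·8² + 5)/(2·6) ≡ 10/12. 12⁻¹ ≡ 10 (mod 17) since 12·10 = 120 ≡ 1, so λ ≡ 10·10 ≡ 15.
  x = λ² - 8 - 8 = 225 - 16 ≡ 5; y = λ·(8 - 5) - 6 ≡ 5. → (5, 5)
3P: (5, 5) + (8, 6). λ = (6 - 5)/(8 - 5) ≡ 1/3 mod 17. 3⁻¹ ≡ 6 (mod 17), so λ ≡ 6.
  x = λ² - 5 - 8 = 36 - 13 ≡ 6; y = λ·(5 - 6) - 5 ≡ 6. → (6, 6)
4P: (6, 6) + (8, 6). λ = (6 - 6)/(8 - 6) ≡ 0/2 mod 17. 2⁻¹ ≡ 9 (mod 17) since 2·9 = 18 ≡ 1, so λ ≡ 0.
  x = λ² - 6 - 8 = 0 - 14 ≡ 3; y = λ·(6 - 3) - 6 ≡ 11. → (3, 11)
5P: (3, 11) + (8, 6). λ = (6 - 11)/(8 - 3) ≡ 12/5 mod 17. 5⁻¹ ≡ 7 (mod 17), so λ ≡ 16.
  x = λ² - 3 - 8 = 256 - 11 ≡ 7; y = λ·(3 - 7) - 11 ≡ 10. → (7, 10)
6P: (7, 10) + (8, 6). λ = (6 - 10)/(8 - 7) ≡ 13/1 mod 17. 1⁻¹ ≡ 1 (mod 17) since 1·1 = 1 ≡ 1, so λ ≡ 13.
  x = λ² - 7 - 8 = 169 - 15 ≡ 1; y = λ·(7 - 1) - 10 ≡ 0. → (1, 0)
7P: (1, 0) + (8, 6). λ = (6 - 0)/(8 - 1) ≡ 6/7 mod 17. 7⁻¹ ≡ 5 (mod 17) since 7·5 = 35 ≡ 1, so λ ≡ 13.
  x = λ² - 1 - 8 = 169 - 9 ≡ 7; y = λ·(1 - 7) - 0 ≡ 7. → (7, 7)
8P: (7, 7) + (8, 6). λ = (6 - 7)/(8 - 7) ≡ 16/1 mod 17. 1⁻¹ ≡ 1 (mod 17), so λ ≡ 16.
  x = λ² - 7 - 8 = 256 - 15 ≡ 3; y = λ·(7 - 3) - 7 ≡ 6. → (3, 6)
9P: (3, 6) + (8, 6). λ = (6 - 6)/(8 - 3) ≡ 0/5 mod 17. 5⁻¹ ≡ 7 (mod 17) since 5·7 = 35 ≡ 1, so λ ≡ 0.
  x = λ² - 3 - 8 = 0 - 11 ≡ 6; y = λ·(3 - 6) - 6 ≡ 11. → (6, 11)
10P: (6, 11) + (8, 6). λ = (6 - 11)/(8 - 6) ≡ 12/2 mod 17. 2⁻¹ ≡ 9 (mod 17), so λ ≡ 6.
  x = λ² - 6 - 8 = 36 - 14 ≡ 5; y = λ·(6 - 5) - 11 ≡ 12. → (5, 12)
11P: (5, 12) + (8, 6). λ = (6 - 12)/(8 - 5) ≡ 11/3 mod 17. 3⁻¹ ≡ 6 (mod 17) since 3·6 = 18 ≡ 1, so λ ≡ 15.
  x = λ² - 5 - 8 = 225 - 13 ≡ 8; y = λ·(5 - 8) - 12 ≡ 11. → (8, 11)
12P: (8, 11) + (8, 6): same x and y₁ ≡ -y₂, so the sum is the point at infinity.
12P = the point at infinity, so the order is 12.

12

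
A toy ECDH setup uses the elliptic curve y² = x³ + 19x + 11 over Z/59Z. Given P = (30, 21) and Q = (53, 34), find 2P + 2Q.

(38, 26)

First 2P:
Repeated addition: build up to 2P.
2P: tangent at (30, 21): λ = (3·30² + 19)/(2·21) ≡ 5/42. 42⁻¹ ≡ 52 (mod 59), so λ ≡ 5·52 ≡ 24.
  x = λ² - 30 - 30 = 576 - 60 ≡ 44; y = λ·(30 - 44) - 21 ≡ 56. → (44, 56)
2P = (44, 56).
Next 2Q:
Repeated addition: build up to 2Q.
2Q: tangent at (53, 34): λ = (3·53² + 19)/(2·34) ≡ 9/9. 9⁻¹ ≡ 46 (mod 59) since 9·46 = 414 ≡ 1, so λ ≡ 9·46 ≡ 1.
  x = λ² - 53 - 53 = 1 - 106 ≡ 13; y = λ·(53 - 13) - 34 ≡ 6. → (13, 6)
2Q = (13, 6).
Finally 2P + 2Q:
(44, 56) + (13, 6). λ = (6 - 56)/(13 - 44) ≡ 9/28 mod 59. 28⁻¹ ≡ 19 (mod 59) since 28·19 = 532 ≡ 1, so λ ≡ 53.
  x = λ² - 44 - 13 = 2809 - 57 ≡ 38; y = λ·(44 - 38) - 56 ≡ 26. → (38, 26)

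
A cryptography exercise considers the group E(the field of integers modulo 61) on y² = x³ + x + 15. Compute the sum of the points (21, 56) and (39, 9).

(21, 56) + (39, 9). λ = (9 - 56)/(39 - 21) ≡ 14/18 mod 61. 18⁻¹ ≡ 17 (mod 61) since 18·17 = 306 ≡ 1, so λ ≡ 55.
  x = λ² - 21 - 39 = 3025 - 60 ≡ 37; y = λ·(21 - 37) - 56 ≡ 40. → (37, 40)

(37, 40)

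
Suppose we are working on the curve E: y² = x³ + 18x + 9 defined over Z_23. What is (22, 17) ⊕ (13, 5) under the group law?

(0, 20)

(22, 17) + (13, 5). λ = (5 - 17)/(13 - 22) ≡ 11/14 mod 23. 14⁻¹ ≡ 5 (mod 23), so λ ≡ 9.
  x = λ² - 22 - 13 = 81 - 35 ≡ 0; y = λ·(22 - 0) - 17 ≡ 20. → (0, 20)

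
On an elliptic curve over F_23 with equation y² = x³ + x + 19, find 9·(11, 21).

Write G = (11, 21).
Repeated addition: build up to 9G.
2G: tangent at (11, 21): λ = (3·11² + 1)/(2·21) ≡ 19/19. 19⁻¹ ≡ 17 (mod 23), so λ ≡ 19·17 ≡ 1.
  x = λ² - 11 - 11 = 1 - 22 ≡ 2; y = λ·(11 - 2) - 21 ≡ 11. → (2, 11)
3G: (2, 11) + (11, 21). λ = (21 - 11)/(11 - 2) ≡ 10/9 mod 23. 9⁻¹ ≡ 18 (mod 23) since 9·18 = 162 ≡ 1, so λ ≡ 19.
  x = λ² - 2 - 11 = 361 - 13 ≡ 3; y = λ·(2 - 3) - 11 ≡ 16. → (3, 16)
4G: (3, 16) + (11, 21). λ = (21 - 16)/(11 - 3) ≡ 5/8 mod 23. 8⁻¹ ≡ 3 (mod 23), so λ ≡ 15.
  x = λ² - 3 - 11 = 225 - 14 ≡ 4; y = λ·(3 - 4) - 16 ≡ 15. → (4, 15)
5G: (4, 15) + (11, 21). λ = (21 - 15)/(11 - 4) ≡ 6/7 mod 23. 7⁻¹ ≡ 10 (mod 23), so λ ≡ 14.
  x = λ² - 4 - 11 = 196 - 15 ≡ 20; y = λ·(4 - 20) - 15 ≡ 14. → (20, 14)
6G: (20, 14) + (11, 21). λ = (21 - 14)/(11 - 20) ≡ 7/14 mod 23. 14⁻¹ ≡ 5 (mod 23), so λ ≡ 12.
  x = λ² - 20 - 11 = 144 - 31 ≡ 21; y = λ·(20 - 21) - 14 ≡ 20. → (21, 20)
7G: (21, 20) + (11, 21). λ = (21 - 20)/(11 - 21) ≡ 1/13 mod 23. 13⁻¹ ≡ 16 (mod 23), so λ ≡ 16.
  x = λ² - 21 - 11 = 256 - 32 ≡ 17; y = λ·(21 - 17) - 20 ≡ 21. → (17, 21)
8G: (17, 21) + (11, 21). λ = (21 - 21)/(11 - 17) ≡ 0/17 mod 23. 17⁻¹ ≡ 19 (mod 23), so λ ≡ 0.
  x = λ² - 17 - 11 = 0 - 28 ≡ 18; y = λ·(17 - 18) - 21 ≡ 2. → (18, 2)
9G: (18, 2) + (11, 21). λ = (21 - 2)/(11 - 18) ≡ 19/16 mod 23. 16⁻¹ ≡ 13 (mod 23), so λ ≡ 17.
  x = λ² - 18 - 11 = 289 - 29 ≡ 7; y = λ·(18 - 7) - 2 ≡ 1. → (7, 1)

(7, 1)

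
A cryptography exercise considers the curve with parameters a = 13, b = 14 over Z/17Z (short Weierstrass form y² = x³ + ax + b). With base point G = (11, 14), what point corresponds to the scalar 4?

Repeated addition: build up to 4G.
2G: tangent at (11, 14): λ = (3·11² + 13)/(2·14) ≡ 2/11. 11⁻¹ ≡ 14 (mod 17), so λ ≡ 2·14 ≡ 11.
  x = λ² - 11 - 11 = 121 - 22 ≡ 14; y = λ·(11 - 14) - 14 ≡ 4. → (14, 4)
3G: (14, 4) + (11, 14). λ = (14 - 4)/(11 - 14) ≡ 10/14 mod 17. 14⁻¹ ≡ 11 (mod 17), so λ ≡ 8.
  x = λ² - 14 - 11 = 64 - 25 ≡ 5; y = λ·(14 - 5) - 4 ≡ 0. → (5, 0)
4G: (5, 0) + (11, 14). λ = (14 - 0)/(11 - 5) ≡ 14/6 mod 17. 6⁻¹ ≡ 3 (mod 17) since 6·3 = 18 ≡ 1, so λ ≡ 8.
  x = λ² - 5 - 11 = 64 - 16 ≡ 14; y = λ·(5 - 14) - 0 ≡ 13. → (14, 13)

(14, 13)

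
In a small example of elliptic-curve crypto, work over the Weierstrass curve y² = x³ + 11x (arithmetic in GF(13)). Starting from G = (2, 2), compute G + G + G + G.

Double-and-add on 4 = (100)₂. Start with G = (2, 2) for the leading 1-bit.
double: tangent at (2, 2): λ = (3·2² + 11)/(2·2) ≡ 10/4. 4⁻¹ ≡ 10 (mod 13), so λ ≡ 10·10 ≡ 9.
  x = λ² - 2 - 2 = 81 - 4 ≡ 12; y = λ·(2 - 12) - 2 ≡ 12. → (12, 12)
double: tangent at (12, 12): λ = (3·12² + 11)/(2·12) ≡ 1/11. 11⁻¹ ≡ 6 (mod 13) since 11·6 = 66 ≡ 1, so λ ≡ 1·6 ≡ 6.
  x = λ² - 12 - 12 = 36 - 24 ≡ 12; y = λ·(12 - 12) - 12 ≡ 1. → (12, 1)

(12, 1)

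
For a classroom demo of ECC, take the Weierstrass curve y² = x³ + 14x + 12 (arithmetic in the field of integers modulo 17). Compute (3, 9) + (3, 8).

The two points share x = 3 and their y-coordinates satisfy 9 + 8 ≡ 0 (mod 17), so they are inverses. Their sum is the point at infinity.

O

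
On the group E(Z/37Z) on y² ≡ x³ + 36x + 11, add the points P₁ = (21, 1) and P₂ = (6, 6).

(6, 31)

(21, 1) + (6, 6). λ = (6 - 1)/(6 - 21) ≡ 5/22 mod 37. 22⁻¹ ≡ 32 (mod 37) since 22·32 = 704 ≡ 1, so λ ≡ 12.
  x = λ² - 21 - 6 = 144 - 27 ≡ 6; y = λ·(21 - 6) - 1 ≡ 31. → (6, 31)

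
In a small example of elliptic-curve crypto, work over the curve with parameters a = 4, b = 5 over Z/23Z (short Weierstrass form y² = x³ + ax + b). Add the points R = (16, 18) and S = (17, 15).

(16, 18) + (17, 15). λ = (15 - 18)/(17 - 16) ≡ 20/1 mod 23. 1⁻¹ ≡ 1 (mod 23), so λ ≡ 20.
  x = λ² - 16 - 17 = 400 - 33 ≡ 22; y = λ·(16 - 22) - 18 ≡ 0. → (22, 0)

(22, 0)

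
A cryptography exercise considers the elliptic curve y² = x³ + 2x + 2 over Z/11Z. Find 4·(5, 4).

(2, 6)

Write Q = (5, 4).
Repeated addition: build up to 4Q.
2Q: tangent at (5, 4): λ = (3·5² + 2)/(2·4) ≡ 0/8. 8⁻¹ ≡ 7 (mod 11), so λ ≡ 0·7 ≡ 0.
  x = λ² - 5 - 5 = 0 - 10 ≡ 1; y = λ·(5 - 1) - 4 ≡ 7. → (1, 7)
3Q: (1, 7) + (5, 4). λ = (4 - 7)/(5 - 1) ≡ 8/4 mod 11. 4⁻¹ ≡ 3 (mod 11) since 4·3 = 12 ≡ 1, so λ ≡ 2.
  x = λ² - 1 - 5 = 4 - 6 ≡ 9; y = λ·(1 - 9) - 7 ≡ 10. → (9, 10)
4Q: (9, 10) + (5, 4). λ = (4 - 10)/(5 - 9) ≡ 5/7 mod 11. 7⁻¹ ≡ 8 (mod 11), so λ ≡ 7.
  x = λ² - 9 - 5 = 49 - 14 ≡ 2; y = λ·(9 - 2) - 10 ≡ 6. → (2, 6)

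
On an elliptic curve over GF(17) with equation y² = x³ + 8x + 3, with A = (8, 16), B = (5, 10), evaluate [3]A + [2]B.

(8, 1)

First 3A:
Repeated addition: build up to 3A.
2A: tangent at (8, 16): λ = (3·8² + 8)/(2·16) ≡ 13/15. 15⁻¹ ≡ 8 (mod 17) since 15·8 = 120 ≡ 1, so λ ≡ 13·8 ≡ 2.
  x = λ² - 8 - 8 = 4 - 16 ≡ 5; y = λ·(8 - 5) - 16 ≡ 7. → (5, 7)
3A: (5, 7) + (8, 16). λ = (16 - 7)/(8 - 5) ≡ 9/3 mod 17. 3⁻¹ ≡ 6 (mod 17) since 3·6 = 18 ≡ 1, so λ ≡ 3.
  x = λ² - 5 - 8 = 9 - 13 ≡ 13; y = λ·(5 - 13) - 7 ≡ 3. → (13, 3)
3A = (13, 3).
Next 2B:
Repeated addition: build up to 2B.
2B: tangent at (5, 10): λ = (3·5² + 8)/(2·10) ≡ 15/3. 3⁻¹ ≡ 6 (mod 17), so λ ≡ 15·6 ≡ 5.
  x = λ² - 5 - 5 = 25 - 10 ≡ 15; y = λ·(5 - 15) - 10 ≡ 8. → (15, 8)
2B = (15, 8).
Finally 3A + 2B:
(13, 3) + (15, 8). λ = (8 - 3)/(15 - 13) ≡ 5/2 mod 17. 2⁻¹ ≡ 9 (mod 17), so λ ≡ 11.
  x = λ² - 13 - 15 = 121 - 28 ≡ 8; y = λ·(13 - 8) - 3 ≡ 1. → (8, 1)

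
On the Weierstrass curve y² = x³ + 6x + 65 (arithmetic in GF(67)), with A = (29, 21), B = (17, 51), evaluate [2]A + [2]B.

(8, 25)

First 2A:
Repeated addition: build up to 2A.
2A: tangent at (29, 21): λ = (3·29² + 6)/(2·21) ≡ 50/42. 42⁻¹ ≡ 8 (mod 67), so λ ≡ 50·8 ≡ 65.
  x = λ² - 29 - 29 = 4225 - 58 ≡ 13; y = λ·(29 - 13) - 21 ≡ 14. → (13, 14)
2A = (13, 14).
Next 2B:
Repeated addition: build up to 2B.
2B: tangent at (17, 51): λ = (3·17² + 6)/(2·51) ≡ 2/35. 35⁻¹ ≡ 23 (mod 67), so λ ≡ 2·23 ≡ 46.
  x = λ² - 17 - 17 = 2116 - 34 ≡ 5; y = λ·(17 - 5) - 51 ≡ 32. → (5, 32)
2B = (5, 32).
Finally 2A + 2B:
(13, 14) + (5, 32). λ = (32 - 14)/(5 - 13) ≡ 18/59 mod 67. 59⁻¹ ≡ 25 (mod 67), so λ ≡ 48.
  x = λ² - 13 - 5 = 2304 - 18 ≡ 8; y = λ·(13 - 8) - 14 ≡ 25. → (8, 25)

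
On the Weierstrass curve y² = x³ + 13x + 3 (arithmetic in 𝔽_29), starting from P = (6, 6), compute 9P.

Repeated addition: build up to 9P.
2P: tangent at (6, 6): λ = (3·6² + 13)/(2·6) ≡ 5/12. 12⁻¹ ≡ 17 (mod 29), so λ ≡ 5·17 ≡ 27.
  x = λ² - 6 - 6 = 729 - 12 ≡ 21; y = λ·(6 - 21) - 6 ≡ 24. → (21, 24)
3P: (21, 24) + (6, 6). λ = (6 - 24)/(6 - 21) ≡ 11/14 mod 29. 14⁻¹ ≡ 27 (mod 29), so λ ≡ 7.
  x = λ² - 21 - 6 = 49 - 27 ≡ 22; y = λ·(21 - 22) - 24 ≡ 27. → (22, 27)
4P: (22, 27) + (6, 6). λ = (6 - 27)/(6 - 22) ≡ 8/13 mod 29. 13⁻¹ ≡ 9 (mod 29), so λ ≡ 14.
  x = λ² - 22 - 6 = 196 - 28 ≡ 23; y = λ·(22 - 23) - 27 ≡ 17. → (23, 17)
5P: (23, 17) + (6, 6). λ = (6 - 17)/(6 - 23) ≡ 18/12 mod 29. 12⁻¹ ≡ 17 (mod 29), so λ ≡ 16.
  x = λ² - 23 - 6 = 256 - 29 ≡ 24; y = λ·(23 - 24) - 17 ≡ 25. → (24, 25)
6P: (24, 25) + (6, 6). λ = (6 - 25)/(6 - 24) ≡ 10/11 mod 29. 11⁻¹ ≡ 8 (mod 29), so λ ≡ 22.
  x = λ² - 24 - 6 = 484 - 30 ≡ 19; y = λ·(24 - 19) - 25 ≡ 27. → (19, 27)
7P: (19, 27) + (6, 6). λ = (6 - 27)/(6 - 19) ≡ 8/16 mod 29. 16⁻¹ ≡ 20 (mod 29) since 16·20 = 320 ≡ 1, so λ ≡ 15.
  x = λ² - 19 - 6 = 225 - 25 ≡ 26; y = λ·(19 - 26) - 27 ≡ 13. → (26, 13)
8P: (26, 13) + (6, 6). λ = (6 - 13)/(6 - 26) ≡ 22/9 mod 29. 9⁻¹ ≡ 13 (mod 29) since 9·13 = 117 ≡ 1, so λ ≡ 25.
  x = λ² - 26 - 6 = 625 - 32 ≡ 13; y = λ·(26 - 13) - 13 ≡ 22. → (13, 22)
9P: (13, 22) + (6, 6). λ = (6 - 22)/(6 - 13) ≡ 13/22 mod 29. 22⁻¹ ≡ 4 (mod 29) since 22·4 = 88 ≡ 1, so λ ≡ 23.
  x = λ² - 13 - 6 = 529 - 19 ≡ 17; y = λ·(13 - 17) - 22 ≡ 2. → (17, 2)

(17, 2)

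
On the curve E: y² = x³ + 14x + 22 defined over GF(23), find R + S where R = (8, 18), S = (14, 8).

(14, 15)

(8, 18) + (14, 8). λ = (8 - 18)/(14 - 8) ≡ 13/6 mod 23. 6⁻¹ ≡ 4 (mod 23), so λ ≡ 6.
  x = λ² - 8 - 14 = 36 - 22 ≡ 14; y = λ·(8 - 14) - 18 ≡ 15. → (14, 15)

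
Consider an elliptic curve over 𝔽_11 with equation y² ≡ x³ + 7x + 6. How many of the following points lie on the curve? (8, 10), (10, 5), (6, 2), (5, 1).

1

(8, 10): 10² ≡ 1, rhs ≡ 2 → off.
(10, 5): 5² ≡ 3, rhs ≡ 9 → off.
(6, 2): 2² ≡ 4, rhs ≡ 0 → off.
(5, 1): 1² ≡ 1, rhs ≡ 1 → on.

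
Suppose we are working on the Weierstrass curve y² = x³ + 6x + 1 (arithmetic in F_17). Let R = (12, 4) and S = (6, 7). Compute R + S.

(12, 4) + (6, 7). λ = (7 - 4)/(6 - 12) ≡ 3/11 mod 17. 11⁻¹ ≡ 14 (mod 17) since 11·14 = 154 ≡ 1, so λ ≡ 8.
  x = λ² - 12 - 6 = 64 - 18 ≡ 12; y = λ·(12 - 12) - 4 ≡ 13. → (12, 13)

(12, 13)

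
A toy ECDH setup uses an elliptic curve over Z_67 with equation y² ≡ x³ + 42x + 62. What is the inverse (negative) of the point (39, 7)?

-(39, 7) = (39, -7 mod 67) = (39, 60).

(39, 60)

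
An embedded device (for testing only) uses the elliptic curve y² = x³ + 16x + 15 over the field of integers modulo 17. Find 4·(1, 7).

(14, 5)

Write Q = (1, 7).
Double-and-add on 4 = (100)₂. Start with Q = (1, 7) for the leading 1-bit.
double: tangent at (1, 7): λ = (3·1² + 16)/(2·7) ≡ 2/14. 14⁻¹ ≡ 11 (mod 17), so λ ≡ 2·11 ≡ 5.
  x = λ² - 1 - 1 = 25 - 2 ≡ 6; y = λ·(1 - 6) - 7 ≡ 2. → (6, 2)
double: tangent at (6, 2): λ = (3·6² + 16)/(2·2) ≡ 5/4. 4⁻¹ ≡ 13 (mod 17), so λ ≡ 5·13 ≡ 14.
  x = λ² - 6 - 6 = 196 - 12 ≡ 14; y = λ·(6 - 14) - 2 ≡ 5. → (14, 5)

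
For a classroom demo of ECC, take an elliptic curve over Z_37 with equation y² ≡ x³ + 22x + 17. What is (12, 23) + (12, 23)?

tangent at (12, 23): λ = (3·12² + 22)/(2·23) ≡ 10/9. 9⁻¹ ≡ 33 (mod 37), so λ ≡ 10·33 ≡ 34.
  x = λ² - 12 - 12 = 1156 - 24 ≡ 22; y = λ·(12 - 22) - 23 ≡ 7. → (22, 7)

(22, 7)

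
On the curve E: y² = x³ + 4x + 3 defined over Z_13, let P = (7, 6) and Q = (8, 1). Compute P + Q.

(7, 6) + (8, 1). λ = (1 - 6)/(8 - 7) ≡ 8/1 mod 13. 1⁻¹ ≡ 1 (mod 13) since 1·1 = 1 ≡ 1, so λ ≡ 8.
  x = λ² - 7 - 8 = 64 - 15 ≡ 10; y = λ·(7 - 10) - 6 ≡ 9. → (10, 9)

(10, 9)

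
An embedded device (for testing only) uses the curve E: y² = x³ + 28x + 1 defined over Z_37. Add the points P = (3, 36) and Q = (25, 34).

(35, 14)

(3, 36) + (25, 34). λ = (34 - 36)/(25 - 3) ≡ 35/22 mod 37. 22⁻¹ ≡ 32 (mod 37) since 22·32 = 704 ≡ 1, so λ ≡ 10.
  x = λ² - 3 - 25 = 100 - 28 ≡ 35; y = λ·(3 - 35) - 36 ≡ 14. → (35, 14)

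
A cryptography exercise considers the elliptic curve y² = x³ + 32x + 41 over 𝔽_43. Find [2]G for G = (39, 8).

(33, 22)

tangent at (39, 8): λ = (3·39² + 32)/(2·8) ≡ 37/16. 16⁻¹ ≡ 35 (mod 43), so λ ≡ 37·35 ≡ 5.
  x = λ² - 39 - 39 = 25 - 78 ≡ 33; y = λ·(39 - 33) - 8 ≡ 22. → (33, 22)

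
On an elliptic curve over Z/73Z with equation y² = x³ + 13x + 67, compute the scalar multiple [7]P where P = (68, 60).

(16, 65)

Double-and-add on 7 = (111)₂. Start with P = (68, 60) for the leading 1-bit.
double: tangent at (68, 60): λ = (3·68² + 13)/(2·60) ≡ 15/47. 47⁻¹ ≡ 14 (mod 73), so λ ≡ 15·14 ≡ 64.
  x = λ² - 68 - 68 = 4096 - 136 ≡ 18; y = λ·(68 - 18) - 60 ≡ 1. → (18, 1)
add P: (18, 1) + (68, 60). λ = (60 - 1)/(68 - 18) ≡ 59/50 mod 73. 50⁻¹ ≡ 19 (mod 73), so λ ≡ 26.
  x = λ² - 18 - 68 = 676 - 86 ≡ 6; y = λ·(18 - 6) - 1 ≡ 19. → (6, 19)
double: tangent at (6, 19): λ = (3·6² + 13)/(2·19) ≡ 48/38. 38⁻¹ ≡ 25 (mod 73), so λ ≡ 48·25 ≡ 32.
  x = λ² - 6 - 6 = 1024 - 12 ≡ 63; y = λ·(6 - 63) - 19 ≡ 55. → (63, 55)
add P: (63, 55) + (68, 60). λ = (60 - 55)/(68 - 63) ≡ 5/5 mod 73. 5⁻¹ ≡ 44 (mod 73), so λ ≡ 1.
  x = λ² - 63 - 68 = 1 - 131 ≡ 16; y = λ·(63 - 16) - 55 ≡ 65. → (16, 65)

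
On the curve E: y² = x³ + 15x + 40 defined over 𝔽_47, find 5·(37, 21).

Write P = (37, 21).
Double-and-add on 5 = (101)₂. Start with P = (37, 21) for the leading 1-bit.
double: tangent at (37, 21): λ = (3·37² + 15)/(2·21) ≡ 33/42. 42⁻¹ ≡ 28 (mod 47), so λ ≡ 33·28 ≡ 31.
  x = λ² - 37 - 37 = 961 - 74 ≡ 41; y = λ·(37 - 41) - 21 ≡ 43. → (41, 43)
double: tangent at (41, 43): λ = (3·41² + 15)/(2·43) ≡ 29/39. 39⁻¹ ≡ 41 (mod 47), so λ ≡ 29·41 ≡ 14.
  x = λ² - 41 - 41 = 196 - 82 ≡ 20; y = λ·(41 - 20) - 43 ≡ 16. → (20, 16)
add P: (20, 16) + (37, 21). λ = (21 - 16)/(37 - 20) ≡ 5/17 mod 47. 17⁻¹ ≡ 36 (mod 47) since 17·36 = 612 ≡ 1, so λ ≡ 39.
  x = λ² - 20 - 37 = 1521 - 57 ≡ 7; y = λ·(20 - 7) - 16 ≡ 21. → (7, 21)

(7, 21)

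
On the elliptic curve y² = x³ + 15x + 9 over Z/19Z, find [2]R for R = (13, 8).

(2, 16)

tangent at (13, 8): λ = (3·13² + 15)/(2·8) ≡ 9/16. 16⁻¹ ≡ 6 (mod 19), so λ ≡ 9·6 ≡ 16.
  x = λ² - 13 - 13 = 256 - 26 ≡ 2; y = λ·(13 - 2) - 8 ≡ 16. → (2, 16)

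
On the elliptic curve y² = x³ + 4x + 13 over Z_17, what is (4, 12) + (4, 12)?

tangent at (4, 12): λ = (3·4² + 4)/(2·12) ≡ 1/7. 7⁻¹ ≡ 5 (mod 17) since 7·5 = 35 ≡ 1, so λ ≡ 1·5 ≡ 5.
  x = λ² - 4 - 4 = 25 - 8 ≡ 0; y = λ·(4 - 0) - 12 ≡ 8. → (0, 8)

(0, 8)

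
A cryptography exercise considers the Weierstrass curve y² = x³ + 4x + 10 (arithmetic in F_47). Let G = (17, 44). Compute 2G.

(16, 38)

tangent at (17, 44): λ = (3·17² + 4)/(2·44) ≡ 25/41. 41⁻¹ ≡ 39 (mod 47), so λ ≡ 25·39 ≡ 35.
  x = λ² - 17 - 17 = 1225 - 34 ≡ 16; y = λ·(17 - 16) - 44 ≡ 38. → (16, 38)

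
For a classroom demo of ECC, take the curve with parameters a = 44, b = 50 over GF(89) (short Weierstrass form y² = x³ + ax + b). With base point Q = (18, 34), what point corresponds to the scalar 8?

(19, 64)

Double-and-add on 8 = (1000)₂. Start with Q = (18, 34) for the leading 1-bit.
double: tangent at (18, 34): λ = (3·18² + 44)/(2·34) ≡ 37/68. 68⁻¹ ≡ 72 (mod 89), so λ ≡ 37·72 ≡ 83.
  x = λ² - 18 - 18 = 6889 - 36 ≡ 0; y = λ·(18 - 0) - 34 ≡ 36. → (0, 36)
double: tangent at (0, 36): λ = (3·0² + 44)/(2·36) ≡ 44/72. 72⁻¹ ≡ 68 (mod 89), so λ ≡ 44·68 ≡ 55.
  x = λ² - 0 - 0 = 3025 - 0 ≡ 88; y = λ·(0 - 88) - 36 ≡ 19. → (88, 19)
double: tangent at (88, 19): λ = (3·88² + 44)/(2·19) ≡ 47/38. 38⁻¹ ≡ 82 (mod 89), so λ ≡ 47·82 ≡ 27.
  x = λ² - 88 - 88 = 729 - 176 ≡ 19; y = λ·(88 - 19) - 19 ≡ 64. → (19, 64)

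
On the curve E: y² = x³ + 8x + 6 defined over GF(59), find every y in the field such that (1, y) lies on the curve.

x³ + 8x + 6 = 15 ≡ 15 (mod 59).
Square roots of 15 mod 59: 29 and 30 (since 29² = 841 ≡ 15).

29, 30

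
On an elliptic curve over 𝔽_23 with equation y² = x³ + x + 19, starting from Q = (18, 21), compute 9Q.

Double-and-add on 9 = (1001)₂. Start with Q = (18, 21) for the leading 1-bit.
double: tangent at (18, 21): λ = (3·18² + 1)/(2·21) ≡ 7/19. 19⁻¹ ≡ 17 (mod 23), so λ ≡ 7·17 ≡ 4.
  x = λ² - 18 - 18 = 16 - 36 ≡ 3; y = λ·(18 - 3) - 21 ≡ 16. → (3, 16)
double: tangent at (3, 16): λ = (3·3² + 1)/(2·16) ≡ 5/9. 9⁻¹ ≡ 18 (mod 23), so λ ≡ 5·18 ≡ 21.
  x = λ² - 3 - 3 = 441 - 6 ≡ 21; y = λ·(3 - 21) - 16 ≡ 20. → (21, 20)
double: tangent at (21, 20): λ = (3·21² + 1)/(2·20) ≡ 13/17. 17⁻¹ ≡ 19 (mod 23), so λ ≡ 13·19 ≡ 17.
  x = λ² - 21 - 21 = 289 - 42 ≡ 17; y = λ·(21 - 17) - 20 ≡ 2. → (17, 2)
add Q: (17, 2) + (18, 21). λ = (21 - 2)/(18 - 17) ≡ 19/1 mod 23. 1⁻¹ ≡ 1 (mod 23) since 1·1 = 1 ≡ 1, so λ ≡ 19.
  x = λ² - 17 - 18 = 361 - 35 ≡ 4; y = λ·(17 - 4) - 2 ≡ 15. → (4, 15)

(4, 15)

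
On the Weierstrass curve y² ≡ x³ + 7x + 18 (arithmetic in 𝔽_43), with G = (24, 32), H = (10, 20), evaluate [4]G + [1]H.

(30, 3)

First 4G:
Double-and-add on 4 = (100)₂. Start with G = (24, 32) for the leading 1-bit.
double: tangent at (24, 32): λ = (3·24² + 7)/(2·32) ≡ 15/21. 21⁻¹ ≡ 41 (mod 43) since 21·41 = 861 ≡ 1, so λ ≡ 15·41 ≡ 13.
  x = λ² - 24 - 24 = 169 - 48 ≡ 35; y = λ·(24 - 35) - 32 ≡ 40. → (35, 40)
double: tangent at (35, 40): λ = (3·35² + 7)/(2·40) ≡ 27/37. 37⁻¹ ≡ 7 (mod 43) since 37·7 = 259 ≡ 1, so λ ≡ 27·7 ≡ 17.
  x = λ² - 35 - 35 = 289 - 70 ≡ 4; y = λ·(35 - 4) - 40 ≡ 14. → (4, 14)
4G = (4, 14).
Finally 4G + H:
(4, 14) + (10, 20). λ = (20 - 14)/(10 - 4) ≡ 6/6 mod 43. 6⁻¹ ≡ 36 (mod 43), so λ ≡ 1.
  x = λ² - 4 - 10 = 1 - 14 ≡ 30; y = λ·(4 - 30) - 14 ≡ 3. → (30, 3)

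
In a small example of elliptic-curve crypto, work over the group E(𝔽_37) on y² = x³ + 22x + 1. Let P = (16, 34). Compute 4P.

(22, 25)

Repeated addition: build up to 4P.
2P: tangent at (16, 34): λ = (3·16² + 22)/(2·34) ≡ 13/31. 31⁻¹ ≡ 6 (mod 37) since 31·6 = 186 ≡ 1, so λ ≡ 13·6 ≡ 4.
  x = λ² - 16 - 16 = 16 - 32 ≡ 21; y = λ·(16 - 21) - 34 ≡ 20. → (21, 20)
3P: (21, 20) + (16, 34). λ = (34 - 20)/(16 - 21) ≡ 14/32 mod 37. 32⁻¹ ≡ 22 (mod 37), so λ ≡ 12.
  x = λ² - 21 - 16 = 144 - 37 ≡ 33; y = λ·(21 - 33) - 20 ≡ 21. → (33, 21)
4P: (33, 21) + (16, 34). λ = (34 - 21)/(16 - 33) ≡ 13/20 mod 37. 20⁻¹ ≡ 13 (mod 37), so λ ≡ 21.
  x = λ² - 33 - 16 = 441 - 49 ≡ 22; y = λ·(33 - 22) - 21 ≡ 25. → (22, 25)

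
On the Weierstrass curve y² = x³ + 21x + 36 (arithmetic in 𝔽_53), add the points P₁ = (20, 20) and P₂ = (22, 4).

(22, 49)

(20, 20) + (22, 4). λ = (4 - 20)/(22 - 20) ≡ 37/2 mod 53. 2⁻¹ ≡ 27 (mod 53), so λ ≡ 45.
  x = λ² - 20 - 22 = 2025 - 42 ≡ 22; y = λ·(20 - 22) - 20 ≡ 49. → (22, 49)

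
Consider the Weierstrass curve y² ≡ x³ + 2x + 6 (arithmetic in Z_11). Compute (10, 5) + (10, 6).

O

The two points share x = 10 and their y-coordinates satisfy 5 + 6 ≡ 0 (mod 11), so they are inverses. Their sum is 𝒪.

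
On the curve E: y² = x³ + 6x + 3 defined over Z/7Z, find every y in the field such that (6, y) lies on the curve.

x³ + 6x + 3 = 255 ≡ 3 (mod 7).
3 is a non-residue mod 7; no y exists.

none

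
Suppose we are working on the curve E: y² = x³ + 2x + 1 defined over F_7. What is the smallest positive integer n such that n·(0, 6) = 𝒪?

5

2P: tangent at (0, 6): λ = (3·0² + 2)/(2·6) ≡ 2/5. 5⁻¹ ≡ 3 (mod 7) since 5·3 = 15 ≡ 1, so λ ≡ 2·3 ≡ 6.
  x = λ² - 0 - 0 = 36 - 0 ≡ 1; y = λ·(0 - 1) - 6 ≡ 2. → (1, 2)
3P: (1, 2) + (0, 6). λ = (6 - 2)/(0 - 1) ≡ 4/6 mod 7. 6⁻¹ ≡ 6 (mod 7) since 6·6 = 36 ≡ 1, so λ ≡ 3.
  x = λ² - 1 - 0 = 9 - 1 ≡ 1; y = λ·(1 - 1) - 2 ≡ 5. → (1, 5)
4P: (1, 5) + (0, 6). λ = (6 - 5)/(0 - 1) ≡ 1/6 mod 7. 6⁻¹ ≡ 6 (mod 7) since 6·6 = 36 ≡ 1, so λ ≡ 6.
  x = λ² - 1 - 0 = 36 - 1 ≡ 0; y = λ·(1 - 0) - 5 ≡ 1. → (0, 1)
5P: (0, 1) + (0, 6): same x and y₁ ≡ -y₂, so the sum is 𝒪.
5P = 𝒪, so the order is 5.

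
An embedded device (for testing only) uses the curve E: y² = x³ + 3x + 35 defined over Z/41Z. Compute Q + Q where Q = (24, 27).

tangent at (24, 27): λ = (3·24² + 3)/(2·27) ≡ 9/13. 13⁻¹ ≡ 19 (mod 41) since 13·19 = 247 ≡ 1, so λ ≡ 9·19 ≡ 7.
  x = λ² - 24 - 24 = 49 - 48 ≡ 1; y = λ·(24 - 1) - 27 ≡ 11. → (1, 11)

(1, 11)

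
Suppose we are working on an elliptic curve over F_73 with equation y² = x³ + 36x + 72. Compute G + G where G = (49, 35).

tangent at (49, 35): λ = (3·49² + 36)/(2·35) ≡ 12/70. 70⁻¹ ≡ 24 (mod 73), so λ ≡ 12·24 ≡ 69.
  x = λ² - 49 - 49 = 4761 - 98 ≡ 64; y = λ·(49 - 64) - 35 ≡ 25. → (64, 25)

(64, 25)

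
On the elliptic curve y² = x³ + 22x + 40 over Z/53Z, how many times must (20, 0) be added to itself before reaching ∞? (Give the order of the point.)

2P: (20, 0) + (20, 0): same x and y₁ ≡ -y₂, so the sum is ∞.
2P = ∞, so the order is 2.

2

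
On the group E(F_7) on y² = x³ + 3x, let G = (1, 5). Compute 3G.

(1, 2)

Repeated addition: build up to 3G.
2G: tangent at (1, 5): λ = (3·1² + 3)/(2·5) ≡ 6/3. 3⁻¹ ≡ 5 (mod 7) since 3·5 = 15 ≡ 1, so λ ≡ 6·5 ≡ 2.
  x = λ² - 1 - 1 = 4 - 2 ≡ 2; y = λ·(1 - 2) - 5 ≡ 0. → (2, 0)
3G: (2, 0) + (1, 5). λ = (5 - 0)/(1 - 2) ≡ 5/6 mod 7. 6⁻¹ ≡ 6 (mod 7), so λ ≡ 2.
  x = λ² - 2 - 1 = 4 - 3 ≡ 1; y = λ·(2 - 1) - 0 ≡ 2. → (1, 2)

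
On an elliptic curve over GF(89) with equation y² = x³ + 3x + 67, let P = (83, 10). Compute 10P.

Repeated addition: build up to 10P.
2P: tangent at (83, 10): λ = (3·83² + 3)/(2·10) ≡ 22/20. 20⁻¹ ≡ 49 (mod 89), so λ ≡ 22·49 ≡ 10.
  x = λ² - 83 - 83 = 100 - 166 ≡ 23; y = λ·(83 - 23) - 10 ≡ 56. → (23, 56)
3P: (23, 56) + (83, 10). λ = (10 - 56)/(83 - 23) ≡ 43/60 mod 89. 60⁻¹ ≡ 46 (mod 89), so λ ≡ 20.
  x = λ² - 23 - 83 = 400 - 106 ≡ 27; y = λ·(23 - 27) - 56 ≡ 42. → (27, 42)
4P: (27, 42) + (83, 10). λ = (10 - 42)/(83 - 27) ≡ 57/56 mod 89. 56⁻¹ ≡ 62 (mod 89) since 56·62 = 3472 ≡ 1, so λ ≡ 63.
  x = λ² - 27 - 83 = 3969 - 110 ≡ 32; y = λ·(27 - 32) - 42 ≡ 88. → (32, 88)
5P: (32, 88) + (83, 10). λ = (10 - 88)/(83 - 32) ≡ 11/51 mod 89. 51⁻¹ ≡ 7 (mod 89) since 51·7 = 357 ≡ 1, so λ ≡ 77.
  x = λ² - 32 - 83 = 5929 - 115 ≡ 29; y = λ·(32 - 29) - 88 ≡ 54. → (29, 54)
6P: (29, 54) + (83, 10). λ = (10 - 54)/(83 - 29) ≡ 45/54 mod 89. 54⁻¹ ≡ 61 (mod 89), so λ ≡ 75.
  x = λ² - 29 - 83 = 5625 - 112 ≡ 84; y = λ·(29 - 84) - 54 ≡ 4. → (84, 4)
7P: (84, 4) + (83, 10). λ = (10 - 4)/(83 - 84) ≡ 6/88 mod 89. 88⁻¹ ≡ 88 (mod 89), so λ ≡ 83.
  x = λ² - 84 - 83 = 6889 - 167 ≡ 47; y = λ·(84 - 47) - 4 ≡ 41. → (47, 41)
8P: (47, 41) + (83, 10). λ = (10 - 41)/(83 - 47) ≡ 58/36 mod 89. 36⁻¹ ≡ 47 (mod 89), so λ ≡ 56.
  x = λ² - 47 - 83 = 3136 - 130 ≡ 69; y = λ·(47 - 69) - 41 ≡ 62. → (69, 62)
9P: (69, 62) + (83, 10). λ = (10 - 62)/(83 - 69) ≡ 37/14 mod 89. 14⁻¹ ≡ 70 (mod 89), so λ ≡ 9.
  x = λ² - 69 - 83 = 81 - 152 ≡ 18; y = λ·(69 - 18) - 62 ≡ 41. → (18, 41)
10P: (18, 41) + (83, 10). λ = (10 - 41)/(83 - 18) ≡ 58/65 mod 89. 65⁻¹ ≡ 63 (mod 89), so λ ≡ 5.
  x = λ² - 18 - 83 = 25 - 101 ≡ 13; y = λ·(18 - 13) - 41 ≡ 73. → (13, 73)

(13, 73)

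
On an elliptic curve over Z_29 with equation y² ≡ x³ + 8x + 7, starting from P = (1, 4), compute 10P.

Repeated addition: build up to 10P.
2P: tangent at (1, 4): λ = (3·1² + 8)/(2·4) ≡ 11/8. 8⁻¹ ≡ 11 (mod 29), so λ ≡ 11·11 ≡ 5.
  x = λ² - 1 - 1 = 25 - 2 ≡ 23; y = λ·(1 - 23) - 4 ≡ 2. → (23, 2)
3P: (23, 2) + (1, 4). λ = (4 - 2)/(1 - 23) ≡ 2/7 mod 29. 7⁻¹ ≡ 25 (mod 29), so λ ≡ 21.
  x = λ² - 23 - 1 = 441 - 24 ≡ 11; y = λ·(23 - 11) - 2 ≡ 18. → (11, 18)
4P: (11, 18) + (1, 4). λ = (4 - 18)/(1 - 11) ≡ 15/19 mod 29. 19⁻¹ ≡ 26 (mod 29), so λ ≡ 13.
  x = λ² - 11 - 1 = 169 - 12 ≡ 12; y = λ·(11 - 12) - 18 ≡ 27. → (12, 27)
5P: (12, 27) + (1, 4). λ = (4 - 27)/(1 - 12) ≡ 6/18 mod 29. 18⁻¹ ≡ 21 (mod 29), so λ ≡ 10.
  x = λ² - 12 - 1 = 100 - 13 ≡ 0; y = λ·(12 - 0) - 27 ≡ 6. → (0, 6)
6P: (0, 6) + (1, 4). λ = (4 - 6)/(1 - 0) ≡ 27/1 mod 29. 1⁻¹ ≡ 1 (mod 29) since 1·1 = 1 ≡ 1, so λ ≡ 27.
  x = λ² - 0 - 1 = 729 - 1 ≡ 3; y = λ·(0 - 3) - 6 ≡ 0. → (3, 0)
7P: (3, 0) + (1, 4). λ = (4 - 0)/(1 - 3) ≡ 4/27 mod 29. 27⁻¹ ≡ 14 (mod 29), so λ ≡ 27.
  x = λ² - 3 - 1 = 729 - 4 ≡ 0; y = λ·(3 - 0) - 0 ≡ 23. → (0, 23)
8P: (0, 23) + (1, 4). λ = (4 - 23)/(1 - 0) ≡ 10/1 mod 29. 1⁻¹ ≡ 1 (mod 29) since 1·1 = 1 ≡ 1, so λ ≡ 10.
  x = λ² - 0 - 1 = 100 - 1 ≡ 12; y = λ·(0 - 12) - 23 ≡ 2. → (12, 2)
9P: (12, 2) + (1, 4). λ = (4 - 2)/(1 - 12) ≡ 2/18 mod 29. 18⁻¹ ≡ 21 (mod 29) since 18·21 = 378 ≡ 1, so λ ≡ 13.
  x = λ² - 12 - 1 = 169 - 13 ≡ 11; y = λ·(12 - 11) - 2 ≡ 11. → (11, 11)
10P: (11, 11) + (1, 4). λ = (4 - 11)/(1 - 11) ≡ 22/19 mod 29. 19⁻¹ ≡ 26 (mod 29), so λ ≡ 21.
  x = λ² - 11 - 1 = 441 - 12 ≡ 23; y = λ·(11 - 23) - 11 ≡ 27. → (23, 27)

(23, 27)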